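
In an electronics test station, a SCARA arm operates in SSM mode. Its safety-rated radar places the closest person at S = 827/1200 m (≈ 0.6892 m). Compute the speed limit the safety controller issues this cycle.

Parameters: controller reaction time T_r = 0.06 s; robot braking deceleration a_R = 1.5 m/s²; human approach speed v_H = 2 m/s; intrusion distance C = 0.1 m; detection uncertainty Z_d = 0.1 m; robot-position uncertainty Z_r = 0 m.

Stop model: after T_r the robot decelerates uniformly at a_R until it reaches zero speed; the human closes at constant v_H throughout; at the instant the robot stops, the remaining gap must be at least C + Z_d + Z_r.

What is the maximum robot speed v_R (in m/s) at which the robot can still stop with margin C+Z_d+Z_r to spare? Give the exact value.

collect terms ⇒ (1/3)·v_R² + (209/150)·v_R + (-443/1200) = 0
  disc = (209/150)² − 4·(1/3)·(-443/1200) = 1521/625 ; √disc = 39/25
  v_R = (−(209/150) + 39/25) / (2·(1/3)) = 1/4 m/s
check:
T_s = v_R/a_R = (1/4)/(3/2) = 0.1667 s
reaction-phase robot travel = 0.2500·0.0600 = 0.0150 m
robot under decel: 0.2500²/(2·1.5000) = 0.0208 m
human over T_r+T_s: 2.0000·(0.0600+0.1667) = 0.4533 m
C+Z_d+Z_r = 0.1000+0.1000+0.0000 = 0.2000 m
sum ≈ 0.0150+0.0208+0.4533+0.2000 ≈ 0.6892 m = S ✓

v_R_max = 1/4 m/s = 0.2500 m/s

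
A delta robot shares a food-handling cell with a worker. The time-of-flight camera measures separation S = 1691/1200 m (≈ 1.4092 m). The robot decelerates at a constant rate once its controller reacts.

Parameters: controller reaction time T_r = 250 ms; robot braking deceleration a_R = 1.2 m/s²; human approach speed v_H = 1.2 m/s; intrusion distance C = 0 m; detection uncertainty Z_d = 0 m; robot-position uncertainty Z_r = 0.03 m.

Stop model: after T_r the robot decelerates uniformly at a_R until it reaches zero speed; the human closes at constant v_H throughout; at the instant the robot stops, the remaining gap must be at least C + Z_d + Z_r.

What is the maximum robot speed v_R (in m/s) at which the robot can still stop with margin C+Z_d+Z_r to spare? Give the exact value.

v_R_max = 7/10 m/s = 0.7000 m/s

at the boundary: (5/12)·v² + (5/4)·v + (-259/240) = 0
  disc = (5/4)² − 4·(5/12)·(-259/240) = 121/36 ; √disc = 11/6
  v_R = (−(5/4) + 11/6) / (2·(5/12)) = 7/10 m/s
check:
stop time T_s = (7/10)/(6/5) = 0.5833 s
robot in T_r: 0.7000·0.2500 = 0.1750 m
robot under decel: 0.7000²/(2·1.2000) = 0.2042 m
human closes 1.2000·0.8333 = 1.0000 m
C+Z_d+Z_r = 0.0000+0.0000+0.0300 = 0.0300 m
sum ≈ 0.1750+0.2042+1.0000+0.0300 ≈ 1.4092 m = S ✓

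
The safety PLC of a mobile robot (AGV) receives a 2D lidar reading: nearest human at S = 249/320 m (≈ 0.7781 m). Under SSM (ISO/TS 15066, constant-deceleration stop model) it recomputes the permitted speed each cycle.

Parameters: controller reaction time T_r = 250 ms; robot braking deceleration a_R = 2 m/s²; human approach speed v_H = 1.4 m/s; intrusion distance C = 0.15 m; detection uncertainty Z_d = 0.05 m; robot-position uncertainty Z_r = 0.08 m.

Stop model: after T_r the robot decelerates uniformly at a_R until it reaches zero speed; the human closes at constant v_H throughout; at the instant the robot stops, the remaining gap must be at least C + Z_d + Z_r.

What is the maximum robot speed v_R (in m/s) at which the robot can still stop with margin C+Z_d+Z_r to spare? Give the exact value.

v_R_max = 3/20 m/s = 0.1500 m/s

quadratic (1/4)·v² + (19/20)·v + (-237/1600) = 0
  disc = (19/20)² − 4·(1/4)·(-237/1600) = 1681/1600 ; √disc = 41/40
  v_R = (−(19/20) + 41/40) / (2·(1/4)) = 3/20 m/s
check:
T_s = v_R/a_R = (3/20)/2 = 0.0750 s
robot covers v_R·T_r = 0.1500·0.2500 = 0.0375 m before braking
robot covers 0.1500·0.0750 − ½·2.0000·0.0750² = 0.0056 m while stopping
person approaches 1.4000·(0.2500+0.0750) = 0.4550 m
C+Z_d+Z_r = 0.1500+0.0500+0.0800 = 0.2800 m
sum ≈ 0.0375+0.0056+0.4550+0.2800 ≈ 0.7781 m = S ✓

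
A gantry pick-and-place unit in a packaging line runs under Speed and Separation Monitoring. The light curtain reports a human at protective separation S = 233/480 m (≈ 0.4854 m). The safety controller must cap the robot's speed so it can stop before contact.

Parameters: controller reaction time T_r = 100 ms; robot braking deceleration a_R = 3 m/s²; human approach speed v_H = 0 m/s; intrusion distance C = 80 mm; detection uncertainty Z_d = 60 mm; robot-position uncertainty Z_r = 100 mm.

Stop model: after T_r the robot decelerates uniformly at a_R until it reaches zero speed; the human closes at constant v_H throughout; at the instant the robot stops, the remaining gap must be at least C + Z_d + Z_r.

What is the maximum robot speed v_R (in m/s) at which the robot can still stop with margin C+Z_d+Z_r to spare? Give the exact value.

v_R_max = 19/20 m/s = 0.9500 m/s

collect terms ⇒ (1/6)·v_R² + (1/10)·v_R + (-589/2400) = 0
  disc = (1/10)² − 4·(1/6)·(-589/2400) = 25/144 ; √disc = 5/12
  v_R = (−(1/10) + 5/12) / (2·(1/6)) = 19/20 m/s
check:
braking lasts T_s = (19/20)/3 = 0.3167 s
robot in T_r: 0.9500·0.1000 = 0.0950 m
robot under decel: 0.9500²/(2·3.0000) = 0.1504 m
person approaches 0.0000·(0.1000+0.3167) = 0.0000 m
C+Z_d+Z_r = 0.0800+0.0600+0.1000 = 0.2400 m
sum ≈ 0.0950+0.1504+0.0000+0.2400 ≈ 0.4854 m = S ✓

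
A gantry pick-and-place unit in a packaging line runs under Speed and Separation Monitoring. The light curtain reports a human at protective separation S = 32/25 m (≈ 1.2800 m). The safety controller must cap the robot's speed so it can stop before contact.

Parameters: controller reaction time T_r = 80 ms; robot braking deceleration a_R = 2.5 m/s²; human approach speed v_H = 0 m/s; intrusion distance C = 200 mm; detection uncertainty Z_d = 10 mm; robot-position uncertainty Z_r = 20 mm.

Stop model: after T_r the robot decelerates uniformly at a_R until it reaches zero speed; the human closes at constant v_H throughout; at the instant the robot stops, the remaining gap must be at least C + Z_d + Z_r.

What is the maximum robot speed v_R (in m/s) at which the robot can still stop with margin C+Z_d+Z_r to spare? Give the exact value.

v_R_max = 21/10 m/s = 2.1000 m/s

quadratic (1/5)·v² + (2/25)·v + (-21/20) = 0
  disc = (2/25)² − 4·(1/5)·(-21/20) = 529/625 ; √disc = 23/25
  v_R = (−(2/25) + 23/25) / (2·(1/5)) = 21/10 m/s
check:
braking lasts T_s = (21/10)/(5/2) = 0.8400 s
robot in T_r: 2.1000·0.0800 = 0.1680 m
braking distance = 2.1000²/(2·2.5000) = 0.8820 m
person approaches 0.0000·(0.0800+0.8400) = 0.0000 m
C+Z_d+Z_r = 0.2000+0.0100+0.0200 = 0.2300 m
sum ≈ 0.1680+0.8820+0.0000+0.2300 ≈ 1.2800 m = S ✓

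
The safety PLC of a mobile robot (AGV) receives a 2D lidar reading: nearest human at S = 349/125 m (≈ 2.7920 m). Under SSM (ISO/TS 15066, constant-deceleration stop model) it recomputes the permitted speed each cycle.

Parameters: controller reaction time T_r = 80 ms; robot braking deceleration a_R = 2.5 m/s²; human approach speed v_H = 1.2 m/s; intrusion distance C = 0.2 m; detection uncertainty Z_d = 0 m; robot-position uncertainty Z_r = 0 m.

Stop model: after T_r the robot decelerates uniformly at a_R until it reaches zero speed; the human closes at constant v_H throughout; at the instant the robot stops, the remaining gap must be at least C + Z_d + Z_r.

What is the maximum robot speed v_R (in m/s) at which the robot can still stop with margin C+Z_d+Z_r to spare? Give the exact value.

at the boundary: (1/5)·v² + (14/25)·v + (-312/125) = 0
  disc = (14/25)² − 4·(1/5)·(-312/125) = 1444/625 ; √disc = 38/25
  v_R = (−(14/25) + 38/25) / (2·(1/5)) = 12/5 m/s
check:
braking lasts T_s = (12/5)/(5/2) = 0.9600 s
robot covers v_R·T_r = 2.4000·0.0800 = 0.1920 m before braking
braking distance = 2.4000²/(2·2.5000) = 1.1520 m
human over T_r+T_s: 1.2000·(0.0800+0.9600) = 1.2480 m
C+Z_d+Z_r = 0.2000+0.0000+0.0000 = 0.2000 m
sum ≈ 0.1920+1.1520+1.2480+0.2000 ≈ 2.7920 m = S ✓

v_R_max = 12/5 m/s = 2.4000 m/s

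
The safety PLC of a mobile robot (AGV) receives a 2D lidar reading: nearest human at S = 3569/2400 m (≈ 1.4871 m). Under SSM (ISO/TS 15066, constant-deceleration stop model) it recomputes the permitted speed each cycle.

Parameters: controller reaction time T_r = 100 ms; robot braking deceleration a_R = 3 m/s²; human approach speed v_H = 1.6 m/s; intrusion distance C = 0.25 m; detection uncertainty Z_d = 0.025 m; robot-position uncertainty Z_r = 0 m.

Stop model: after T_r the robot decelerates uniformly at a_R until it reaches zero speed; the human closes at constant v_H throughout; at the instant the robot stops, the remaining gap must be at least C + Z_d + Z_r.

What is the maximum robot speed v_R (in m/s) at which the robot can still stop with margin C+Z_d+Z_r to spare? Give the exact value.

collect terms ⇒ (1/6)·v_R² + (19/30)·v_R + (-101/96) = 0
  disc = (19/30)² − 4·(1/6)·(-101/96) = 441/400 ; √disc = 21/20
  v_R = (−(19/30) + 21/20) / (2·(1/6)) = 5/4 m/s
check:
stop time T_s = (5/4)/3 = 0.4167 s
reaction-phase robot travel = 1.2500·0.1000 = 0.1250 m
robot covers 1.2500·0.4167 − ½·3.0000·0.4167² = 0.2604 m while stopping
human over T_r+T_s: 1.6000·(0.1000+0.4167) = 0.8267 m
C+Z_d+Z_r = 0.2500+0.0250+0.0000 = 0.2750 m
sum ≈ 0.1250+0.2604+0.8267+0.2750 ≈ 1.4871 m = S ✓

v_R_max = 5/4 m/s = 1.2500 m/s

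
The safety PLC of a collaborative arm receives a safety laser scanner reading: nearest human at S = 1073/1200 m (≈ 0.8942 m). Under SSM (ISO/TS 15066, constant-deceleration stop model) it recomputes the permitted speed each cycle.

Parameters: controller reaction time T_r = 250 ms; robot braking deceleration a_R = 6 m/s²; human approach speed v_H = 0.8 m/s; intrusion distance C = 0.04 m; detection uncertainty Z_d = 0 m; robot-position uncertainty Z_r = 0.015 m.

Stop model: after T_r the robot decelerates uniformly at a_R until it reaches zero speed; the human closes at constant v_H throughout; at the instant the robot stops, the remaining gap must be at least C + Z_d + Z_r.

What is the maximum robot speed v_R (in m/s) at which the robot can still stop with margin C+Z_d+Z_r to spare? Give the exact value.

collect terms ⇒ (1/12)·v_R² + (23/60)·v_R + (-767/1200) = 0
  disc = (23/60)² − 4·(1/12)·(-767/1200) = 9/25 ; √disc = 3/5
  v_R = (−(23/60) + 3/5) / (2·(1/12)) = 13/10 m/s
check:
T_s = v_R/a_R = (13/10)/6 = 0.2167 s
robot in T_r: 1.3000·0.2500 = 0.3250 m
braking distance = 1.3000²/(2·6.0000) = 0.1408 m
human over T_r+T_s: 0.8000·(0.2500+0.2167) = 0.3733 m
C+Z_d+Z_r = 0.0400+0.0000+0.0150 = 0.0550 m
sum ≈ 0.3250+0.1408+0.3733+0.0550 ≈ 0.8942 m = S ✓

v_R_max = 13/10 m/s = 1.3000 m/s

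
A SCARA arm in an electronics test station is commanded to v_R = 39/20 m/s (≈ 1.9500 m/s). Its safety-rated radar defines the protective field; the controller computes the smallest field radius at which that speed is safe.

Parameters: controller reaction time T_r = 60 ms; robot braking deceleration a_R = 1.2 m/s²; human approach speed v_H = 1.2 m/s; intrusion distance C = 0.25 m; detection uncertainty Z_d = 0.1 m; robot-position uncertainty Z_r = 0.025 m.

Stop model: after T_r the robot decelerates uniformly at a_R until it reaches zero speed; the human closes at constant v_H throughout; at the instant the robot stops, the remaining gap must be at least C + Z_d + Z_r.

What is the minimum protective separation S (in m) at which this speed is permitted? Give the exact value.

S_min = 32787/8000 m = 4.0984 m

T_s = v_R/a_R = (39/20)/(6/5) = 1.6250 s
robot covers v_R·T_r = 1.9500·0.0600 = 0.1170 m before braking
braking distance = 1.9500²/(2·1.2000) = 1.5844 m
human closes 1.2000·1.6850 = 2.0220 m
C+Z_d+Z_r = 0.2500+0.1000+0.0250 = 0.3750 m
S_min ≈ 0.1170+1.5844+2.0220+0.3750  ⇒  S_min = 32787/8000 m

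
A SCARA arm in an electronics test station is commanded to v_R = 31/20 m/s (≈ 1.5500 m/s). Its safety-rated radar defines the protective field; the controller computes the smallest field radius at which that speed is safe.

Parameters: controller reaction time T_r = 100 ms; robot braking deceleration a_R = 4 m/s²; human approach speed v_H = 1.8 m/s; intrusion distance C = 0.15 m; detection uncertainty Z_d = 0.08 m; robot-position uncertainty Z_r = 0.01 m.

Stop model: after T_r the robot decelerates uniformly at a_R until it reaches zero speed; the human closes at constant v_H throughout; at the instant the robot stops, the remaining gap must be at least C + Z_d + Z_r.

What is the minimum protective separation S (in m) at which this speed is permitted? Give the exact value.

stop time T_s = (31/20)/4 = 0.3875 s
robot covers v_R·T_r = 1.5500·0.1000 = 0.1550 m before braking
robot covers 1.5500·0.3875 − ½·4.0000·0.3875² = 0.3003 m while stopping
person approaches 1.8000·(0.1000+0.3875) = 0.8775 m
residual clearance needed = 0.1500+0.0800+0.0100 = 0.2400 m
S_min ≈ 0.1550+0.3003+0.8775+0.2400  ⇒  S_min = 5033/3200 m

S_min = 5033/3200 m = 1.5728 m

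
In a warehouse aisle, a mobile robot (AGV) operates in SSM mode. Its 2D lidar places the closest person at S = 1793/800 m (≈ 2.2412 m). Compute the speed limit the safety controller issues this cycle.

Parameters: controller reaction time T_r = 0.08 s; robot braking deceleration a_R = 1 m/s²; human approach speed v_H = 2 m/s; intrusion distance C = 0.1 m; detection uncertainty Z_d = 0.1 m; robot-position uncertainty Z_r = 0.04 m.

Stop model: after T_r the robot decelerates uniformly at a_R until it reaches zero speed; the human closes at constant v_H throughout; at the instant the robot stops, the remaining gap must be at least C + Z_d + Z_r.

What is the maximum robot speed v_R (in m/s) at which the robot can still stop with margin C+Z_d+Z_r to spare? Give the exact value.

v_R_max = 3/4 m/s = 0.7500 m/s

quadratic (1/2)·v² + (52/25)·v + (-1473/800) = 0
  disc = (52/25)² − 4·(1/2)·(-1473/800) = 80089/10000 ; √disc = 283/100
  v_R = (−(52/25) + 283/100) / (2·(1/2)) = 3/4 m/s
check:
stop time T_s = (3/4)/1 = 0.7500 s
reaction-phase robot travel = 0.7500·0.0800 = 0.0600 m
robot covers 0.7500·0.7500 − ½·1.0000·0.7500² = 0.2812 m while stopping
human over T_r+T_s: 2.0000·(0.0800+0.7500) = 1.6600 m
residual clearance needed = 0.1000+0.1000+0.0400 = 0.2400 m
sum ≈ 0.0600+0.2812+1.6600+0.2400 ≈ 2.2412 m = S ✓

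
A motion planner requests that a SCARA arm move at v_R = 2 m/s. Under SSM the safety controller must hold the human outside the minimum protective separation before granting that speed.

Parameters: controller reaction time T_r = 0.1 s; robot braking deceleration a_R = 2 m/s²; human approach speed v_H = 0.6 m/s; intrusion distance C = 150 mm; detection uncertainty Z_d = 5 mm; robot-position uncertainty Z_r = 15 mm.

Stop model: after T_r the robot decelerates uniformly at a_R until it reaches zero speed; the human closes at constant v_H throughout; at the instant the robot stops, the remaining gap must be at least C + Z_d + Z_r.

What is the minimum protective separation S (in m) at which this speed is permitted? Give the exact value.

T_s = v_R/a_R = 2/2 = 1.0000 s
robot in T_r: 2.0000·0.1000 = 0.2000 m
braking distance = 2.0000²/(2·2.0000) = 1.0000 m
human closes 0.6000·1.1000 = 0.6600 m
margins: 0.1500+0.0050+0.0150 = 0.1700 m
S_min ≈ 0.2000+1.0000+0.6600+0.1700  ⇒  S_min = 203/100 m

S_min = 203/100 m = 2.0300 m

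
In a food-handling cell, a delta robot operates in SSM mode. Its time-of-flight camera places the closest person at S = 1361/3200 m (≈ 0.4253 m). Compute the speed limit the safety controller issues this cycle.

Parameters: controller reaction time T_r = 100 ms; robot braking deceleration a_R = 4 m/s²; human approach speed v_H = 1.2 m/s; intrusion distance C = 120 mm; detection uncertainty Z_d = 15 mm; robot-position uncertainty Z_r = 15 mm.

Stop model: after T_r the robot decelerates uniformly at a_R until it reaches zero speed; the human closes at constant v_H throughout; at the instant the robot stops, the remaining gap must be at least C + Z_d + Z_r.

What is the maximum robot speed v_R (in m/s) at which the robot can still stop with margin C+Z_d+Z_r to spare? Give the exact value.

quadratic (1/8)·v² + (2/5)·v + (-497/3200) = 0
  disc = (2/5)² − 4·(1/8)·(-497/3200) = 1521/6400 ; √disc = 39/80
  v_R = (−(2/5) + 39/80) / (2·(1/8)) = 7/20 m/s
check:
T_s = v_R/a_R = (7/20)/4 = 0.0875 s
robot in T_r: 0.3500·0.1000 = 0.0350 m
braking distance = 0.3500²/(2·4.0000) = 0.0153 m
person approaches 1.2000·(0.1000+0.0875) = 0.2250 m
residual clearance needed = 0.1200+0.0150+0.0150 = 0.1500 m
sum ≈ 0.0350+0.0153+0.2250+0.1500 ≈ 0.4253 m = S ✓

v_R_max = 7/20 m/s = 0.3500 m/s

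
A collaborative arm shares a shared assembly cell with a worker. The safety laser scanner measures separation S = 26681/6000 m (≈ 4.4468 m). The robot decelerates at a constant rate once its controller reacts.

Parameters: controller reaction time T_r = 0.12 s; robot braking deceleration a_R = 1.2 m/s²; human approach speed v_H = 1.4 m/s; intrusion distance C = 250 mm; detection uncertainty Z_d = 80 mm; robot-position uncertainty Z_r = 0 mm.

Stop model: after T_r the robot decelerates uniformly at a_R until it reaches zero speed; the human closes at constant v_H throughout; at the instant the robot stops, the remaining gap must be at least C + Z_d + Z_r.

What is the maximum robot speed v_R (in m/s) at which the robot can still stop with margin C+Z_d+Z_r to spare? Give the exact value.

v_R_max = 19/10 m/s = 1.9000 m/s

quadratic (5/12)·v² + (193/150)·v + (-23693/6000) = 0
  disc = (193/150)² − 4·(5/12)·(-23693/6000) = 82369/10000 ; √disc = 287/100
  v_R = (−(193/150) + 287/100) / (2·(5/12)) = 19/10 m/s
check:
stop time T_s = (19/10)/(6/5) = 1.5833 s
robot covers v_R·T_r = 1.9000·0.1200 = 0.2280 m before braking
braking distance = 1.9000²/(2·1.2000) = 1.5042 m
person approaches 1.4000·(0.1200+1.5833) = 2.3847 m
residual clearance needed = 0.2500+0.0800+0.0000 = 0.3300 m
sum ≈ 0.2280+1.5042+2.3847+0.3300 ≈ 4.4468 m = S ✓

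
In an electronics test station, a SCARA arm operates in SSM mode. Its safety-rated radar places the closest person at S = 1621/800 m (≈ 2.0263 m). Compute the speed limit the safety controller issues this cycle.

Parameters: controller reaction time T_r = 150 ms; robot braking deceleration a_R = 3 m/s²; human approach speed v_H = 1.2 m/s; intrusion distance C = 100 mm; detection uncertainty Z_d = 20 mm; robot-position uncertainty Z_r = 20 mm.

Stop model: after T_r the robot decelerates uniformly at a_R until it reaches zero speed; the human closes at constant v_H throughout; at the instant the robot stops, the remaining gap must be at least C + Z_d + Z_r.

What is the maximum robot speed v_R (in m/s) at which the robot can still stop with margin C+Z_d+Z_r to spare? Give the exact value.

v_R_max = 39/20 m/s = 1.9500 m/s

at the boundary: (1/6)·v² + (11/20)·v + (-273/160) = 0
  disc = (11/20)² − 4·(1/6)·(-273/160) = 36/25 ; √disc = 6/5
  v_R = (−(11/20) + 6/5) / (2·(1/6)) = 39/20 m/s
check:
stop time T_s = (39/20)/3 = 0.6500 s
reaction-phase robot travel = 1.9500·0.1500 = 0.2925 m
robot covers 1.9500·0.6500 − ½·3.0000·0.6500² = 0.6338 m while stopping
human over T_r+T_s: 1.2000·(0.1500+0.6500) = 0.9600 m
C+Z_d+Z_r = 0.1000+0.0200+0.0200 = 0.1400 m
sum ≈ 0.2925+0.6338+0.9600+0.1400 ≈ 2.0263 m = S ✓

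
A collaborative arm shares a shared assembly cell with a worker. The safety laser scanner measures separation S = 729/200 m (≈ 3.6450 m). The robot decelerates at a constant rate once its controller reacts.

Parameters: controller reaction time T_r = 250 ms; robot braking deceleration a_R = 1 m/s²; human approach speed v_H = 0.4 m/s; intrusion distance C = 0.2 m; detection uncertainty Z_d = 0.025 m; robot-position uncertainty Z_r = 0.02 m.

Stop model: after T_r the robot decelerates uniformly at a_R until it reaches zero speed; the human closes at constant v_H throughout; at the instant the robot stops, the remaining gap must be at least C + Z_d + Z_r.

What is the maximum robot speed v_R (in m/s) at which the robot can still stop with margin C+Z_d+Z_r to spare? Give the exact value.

at the boundary: (1/2)·v² + (13/20)·v + (-33/10) = 0
  disc = (13/20)² − 4·(1/2)·(-33/10) = 2809/400 ; √disc = 53/20
  v_R = (−(13/20) + 53/20) / (2·(1/2)) = 2 m/s
check:
T_s = v_R/a_R = 2/1 = 2.0000 s
robot covers v_R·T_r = 2.0000·0.2500 = 0.5000 m before braking
robot covers 2.0000·2.0000 − ½·1.0000·2.0000² = 2.0000 m while stopping
person approaches 0.4000·(0.2500+2.0000) = 0.9000 m
margins: 0.2000+0.0250+0.0200 = 0.2450 m
sum ≈ 0.5000+2.0000+0.9000+0.2450 ≈ 3.6450 m = S ✓

v_R_max = 2 m/s = 2.0000 m/s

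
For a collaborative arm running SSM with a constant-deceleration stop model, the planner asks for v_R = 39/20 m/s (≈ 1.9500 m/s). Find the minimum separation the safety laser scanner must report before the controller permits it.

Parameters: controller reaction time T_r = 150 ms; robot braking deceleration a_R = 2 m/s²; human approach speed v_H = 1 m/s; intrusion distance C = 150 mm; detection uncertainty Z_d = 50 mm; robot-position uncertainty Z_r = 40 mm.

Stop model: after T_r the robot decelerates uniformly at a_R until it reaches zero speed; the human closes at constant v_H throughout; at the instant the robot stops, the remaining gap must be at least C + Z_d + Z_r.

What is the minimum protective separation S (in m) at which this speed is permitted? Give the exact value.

braking lasts T_s = (39/20)/2 = 0.9750 s
reaction-phase robot travel = 1.9500·0.1500 = 0.2925 m
robot covers 1.9500·0.9750 − ½·2.0000·0.9750² = 0.9506 m while stopping
human over T_r+T_s: 1.0000·(0.1500+0.9750) = 1.1250 m
C+Z_d+Z_r = 0.1500+0.0500+0.0400 = 0.2400 m
S_min ≈ 0.2925+0.9506+1.1250+0.2400  ⇒  S_min = 4173/1600 m

S_min = 4173/1600 m = 2.6081 m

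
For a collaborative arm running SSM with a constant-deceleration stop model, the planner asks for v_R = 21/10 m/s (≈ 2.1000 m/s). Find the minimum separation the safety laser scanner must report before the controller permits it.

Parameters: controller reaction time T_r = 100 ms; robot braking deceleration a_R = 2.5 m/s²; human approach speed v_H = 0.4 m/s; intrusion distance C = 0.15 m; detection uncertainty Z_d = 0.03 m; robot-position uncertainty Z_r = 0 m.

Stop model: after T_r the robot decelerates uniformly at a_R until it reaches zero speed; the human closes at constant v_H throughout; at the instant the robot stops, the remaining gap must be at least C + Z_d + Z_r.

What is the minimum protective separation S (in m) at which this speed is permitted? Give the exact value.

S_min = 206/125 m = 1.6480 m

stop time T_s = (21/10)/(5/2) = 0.8400 s
reaction-phase robot travel = 2.1000·0.1000 = 0.2100 m
robot covers 2.1000·0.8400 − ½·2.5000·0.8400² = 0.8820 m while stopping
human over T_r+T_s: 0.4000·(0.1000+0.8400) = 0.3760 m
residual clearance needed = 0.1500+0.0300+0.0000 = 0.1800 m
S_min ≈ 0.2100+0.8820+0.3760+0.1800  ⇒  S_min = 206/125 m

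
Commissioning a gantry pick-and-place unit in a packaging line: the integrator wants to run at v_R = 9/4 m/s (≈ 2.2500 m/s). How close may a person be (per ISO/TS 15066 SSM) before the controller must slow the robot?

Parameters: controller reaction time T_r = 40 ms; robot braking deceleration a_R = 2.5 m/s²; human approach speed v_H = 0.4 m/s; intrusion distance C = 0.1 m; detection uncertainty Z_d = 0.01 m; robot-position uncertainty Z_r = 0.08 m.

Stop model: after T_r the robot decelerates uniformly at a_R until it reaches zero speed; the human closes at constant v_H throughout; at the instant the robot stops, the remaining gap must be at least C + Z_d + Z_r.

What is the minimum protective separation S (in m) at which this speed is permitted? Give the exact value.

T_s = v_R/a_R = (9/4)/(5/2) = 0.9000 s
robot in T_r: 2.2500·0.0400 = 0.0900 m
robot under decel: 2.2500²/(2·2.5000) = 1.0125 m
person approaches 0.4000·(0.0400+0.9000) = 0.3760 m
C+Z_d+Z_r = 0.1000+0.0100+0.0800 = 0.1900 m
S_min ≈ 0.0900+1.0125+0.3760+0.1900  ⇒  S_min = 3337/2000 m

S_min = 3337/2000 m = 1.6685 m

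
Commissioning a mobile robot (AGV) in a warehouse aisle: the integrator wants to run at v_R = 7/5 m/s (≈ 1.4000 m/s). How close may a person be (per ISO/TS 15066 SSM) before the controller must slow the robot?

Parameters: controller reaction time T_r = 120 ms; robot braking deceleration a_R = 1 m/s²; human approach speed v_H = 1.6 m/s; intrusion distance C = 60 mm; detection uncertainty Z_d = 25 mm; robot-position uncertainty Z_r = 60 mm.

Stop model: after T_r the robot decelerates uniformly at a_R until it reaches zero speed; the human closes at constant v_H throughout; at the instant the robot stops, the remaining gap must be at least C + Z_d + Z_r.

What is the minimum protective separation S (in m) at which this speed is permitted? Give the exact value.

braking lasts T_s = (7/5)/1 = 1.4000 s
robot in T_r: 1.4000·0.1200 = 0.1680 m
robot covers 1.4000·1.4000 − ½·1.0000·1.4000² = 0.9800 m while stopping
human closes 1.6000·1.5200 = 2.4320 m
residual clearance needed = 0.0600+0.0250+0.0600 = 0.1450 m
S_min ≈ 0.1680+0.9800+2.4320+0.1450  ⇒  S_min = 149/40 m

S_min = 149/40 m = 3.7250 m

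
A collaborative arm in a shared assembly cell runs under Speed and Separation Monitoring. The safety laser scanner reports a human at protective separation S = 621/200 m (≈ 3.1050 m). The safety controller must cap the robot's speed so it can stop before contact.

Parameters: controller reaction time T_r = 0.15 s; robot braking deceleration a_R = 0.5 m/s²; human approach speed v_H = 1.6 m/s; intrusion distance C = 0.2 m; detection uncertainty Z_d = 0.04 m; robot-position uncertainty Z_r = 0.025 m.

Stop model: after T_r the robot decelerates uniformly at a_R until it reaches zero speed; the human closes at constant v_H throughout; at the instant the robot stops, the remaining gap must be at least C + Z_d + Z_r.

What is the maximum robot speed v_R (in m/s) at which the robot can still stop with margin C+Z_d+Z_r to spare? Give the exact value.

v_R_max = 13/20 m/s = 0.6500 m/s

at the boundary: (1)·v² + (67/20)·v + (-13/5) = 0
  disc = (67/20)² − 4·(1)·(-13/5) = 8649/400 ; √disc = 93/20
  v_R = (−(67/20) + 93/20) / (2·(1)) = 13/20 m/s
check:
stop time T_s = (13/20)/(1/2) = 1.3000 s
robot covers v_R·T_r = 0.6500·0.1500 = 0.0975 m before braking
braking distance = 0.6500²/(2·0.5000) = 0.4225 m
person approaches 1.6000·(0.1500+1.3000) = 2.3200 m
C+Z_d+Z_r = 0.2000+0.0400+0.0250 = 0.2650 m
sum ≈ 0.0975+0.4225+2.3200+0.2650 ≈ 3.1050 m = S ✓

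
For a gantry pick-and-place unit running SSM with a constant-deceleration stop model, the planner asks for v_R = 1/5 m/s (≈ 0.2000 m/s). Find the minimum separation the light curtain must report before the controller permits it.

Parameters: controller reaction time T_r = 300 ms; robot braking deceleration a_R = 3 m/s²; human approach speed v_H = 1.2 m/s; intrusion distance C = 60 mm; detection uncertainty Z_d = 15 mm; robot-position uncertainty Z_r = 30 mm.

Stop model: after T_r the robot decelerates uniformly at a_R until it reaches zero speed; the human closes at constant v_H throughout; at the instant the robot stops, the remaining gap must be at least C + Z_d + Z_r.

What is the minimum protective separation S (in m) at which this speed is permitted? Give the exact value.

S_min = 367/600 m = 0.6117 m

stop time T_s = (1/5)/3 = 0.0667 s
robot in T_r: 0.2000·0.3000 = 0.0600 m
robot under decel: 0.2000²/(2·3.0000) = 0.0067 m
human over T_r+T_s: 1.2000·(0.3000+0.0667) = 0.4400 m
C+Z_d+Z_r = 0.0600+0.0150+0.0300 = 0.1050 m
S_min ≈ 0.0600+0.0067+0.4400+0.1050  ⇒  S_min = 367/600 m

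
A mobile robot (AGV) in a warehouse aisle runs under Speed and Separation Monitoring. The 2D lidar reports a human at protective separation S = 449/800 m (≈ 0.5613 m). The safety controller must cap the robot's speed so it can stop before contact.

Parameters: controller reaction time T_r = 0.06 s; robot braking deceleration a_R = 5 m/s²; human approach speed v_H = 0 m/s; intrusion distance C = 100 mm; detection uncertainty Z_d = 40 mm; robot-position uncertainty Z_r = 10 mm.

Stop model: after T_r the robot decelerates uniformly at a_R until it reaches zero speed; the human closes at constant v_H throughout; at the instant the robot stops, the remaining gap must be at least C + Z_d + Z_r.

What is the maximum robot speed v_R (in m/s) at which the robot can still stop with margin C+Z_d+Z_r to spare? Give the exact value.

v_R_max = 7/4 m/s = 1.7500 m/s

at the boundary: (1/10)·v² + (3/50)·v + (-329/800) = 0
  disc = (3/50)² − 4·(1/10)·(-329/800) = 1681/10000 ; √disc = 41/100
  v_R = (−(3/50) + 41/100) / (2·(1/10)) = 7/4 m/s
check:
stop time T_s = (7/4)/5 = 0.3500 s
robot in T_r: 1.7500·0.0600 = 0.1050 m
braking distance = 1.7500²/(2·5.0000) = 0.3063 m
person approaches 0.0000·(0.0600+0.3500) = 0.0000 m
C+Z_d+Z_r = 0.1000+0.0400+0.0100 = 0.1500 m
sum ≈ 0.1050+0.3063+0.0000+0.1500 ≈ 0.5613 m = S ✓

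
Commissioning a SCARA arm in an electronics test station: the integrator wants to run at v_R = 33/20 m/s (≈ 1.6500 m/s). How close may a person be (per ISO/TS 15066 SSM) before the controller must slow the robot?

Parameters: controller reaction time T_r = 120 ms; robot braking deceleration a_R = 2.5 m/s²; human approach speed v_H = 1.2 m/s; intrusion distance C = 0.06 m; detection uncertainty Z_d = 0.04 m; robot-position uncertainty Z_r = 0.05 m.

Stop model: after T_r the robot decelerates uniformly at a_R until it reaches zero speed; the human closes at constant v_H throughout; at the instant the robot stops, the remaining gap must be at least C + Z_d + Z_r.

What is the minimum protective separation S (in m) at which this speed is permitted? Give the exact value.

S_min = 3657/2000 m = 1.8285 m

braking lasts T_s = (33/20)/(5/2) = 0.6600 s
robot in T_r: 1.6500·0.1200 = 0.1980 m
braking distance = 1.6500²/(2·2.5000) = 0.5445 m
human closes 1.2000·0.7800 = 0.9360 m
residual clearance needed = 0.0600+0.0400+0.0500 = 0.1500 m
S_min ≈ 0.1980+0.5445+0.9360+0.1500  ⇒  S_min = 3657/2000 m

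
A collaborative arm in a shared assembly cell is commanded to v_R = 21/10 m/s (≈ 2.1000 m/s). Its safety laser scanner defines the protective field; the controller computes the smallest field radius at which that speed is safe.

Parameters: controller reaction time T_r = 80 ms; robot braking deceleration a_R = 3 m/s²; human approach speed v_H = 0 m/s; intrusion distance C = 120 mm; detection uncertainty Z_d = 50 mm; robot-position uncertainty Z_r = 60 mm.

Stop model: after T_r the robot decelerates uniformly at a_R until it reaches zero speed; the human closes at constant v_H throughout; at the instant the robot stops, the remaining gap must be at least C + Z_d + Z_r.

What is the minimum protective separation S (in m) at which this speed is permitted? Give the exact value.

braking lasts T_s = (21/10)/3 = 0.7000 s
reaction-phase robot travel = 2.1000·0.0800 = 0.1680 m
robot covers 2.1000·0.7000 − ½·3.0000·0.7000² = 0.7350 m while stopping
person approaches 0.0000·(0.0800+0.7000) = 0.0000 m
margins: 0.1200+0.0500+0.0600 = 0.2300 m
S_min ≈ 0.1680+0.7350+0.0000+0.2300  ⇒  S_min = 1133/1000 m

S_min = 1133/1000 m = 1.1330 m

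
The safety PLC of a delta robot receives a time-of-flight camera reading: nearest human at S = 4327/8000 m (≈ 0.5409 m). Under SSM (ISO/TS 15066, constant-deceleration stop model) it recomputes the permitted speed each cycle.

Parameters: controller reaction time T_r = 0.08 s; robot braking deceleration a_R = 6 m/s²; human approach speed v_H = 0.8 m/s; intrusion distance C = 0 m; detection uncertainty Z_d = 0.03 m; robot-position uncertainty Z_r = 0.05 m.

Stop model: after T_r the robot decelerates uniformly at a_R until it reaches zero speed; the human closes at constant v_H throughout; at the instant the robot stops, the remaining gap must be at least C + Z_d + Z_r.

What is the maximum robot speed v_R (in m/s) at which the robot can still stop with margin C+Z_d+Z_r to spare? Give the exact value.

collect terms ⇒ (1/12)·v_R² + (16/75)·v_R + (-127/320) = 0
  disc = (16/75)² − 4·(1/12)·(-127/320) = 64009/360000 ; √disc = 253/600
  v_R = (−(16/75) + 253/600) / (2·(1/12)) = 5/4 m/s
check:
T_s = v_R/a_R = (5/4)/6 = 0.2083 s
reaction-phase robot travel = 1.2500·0.0800 = 0.1000 m
braking distance = 1.2500²/(2·6.0000) = 0.1302 m
human closes 0.8000·0.2883 = 0.2307 m
C+Z_d+Z_r = 0.0000+0.0300+0.0500 = 0.0800 m
sum ≈ 0.1000+0.1302+0.2307+0.0800 ≈ 0.5409 m = S ✓

v_R_max = 5/4 m/s = 1.2500 m/s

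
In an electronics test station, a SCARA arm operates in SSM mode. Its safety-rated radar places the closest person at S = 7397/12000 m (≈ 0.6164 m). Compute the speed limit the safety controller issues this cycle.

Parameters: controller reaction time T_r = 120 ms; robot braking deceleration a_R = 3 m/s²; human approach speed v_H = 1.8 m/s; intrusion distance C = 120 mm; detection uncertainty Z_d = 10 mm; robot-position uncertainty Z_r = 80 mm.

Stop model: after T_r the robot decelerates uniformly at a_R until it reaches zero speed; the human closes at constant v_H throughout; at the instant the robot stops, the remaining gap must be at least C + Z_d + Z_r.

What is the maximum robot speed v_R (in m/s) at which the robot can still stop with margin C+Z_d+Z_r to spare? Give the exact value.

at the boundary: (1/6)·v² + (18/25)·v + (-457/2400) = 0
  disc = (18/25)² − 4·(1/6)·(-457/2400) = 58081/90000 ; √disc = 241/300
  v_R = (−(18/25) + 241/300) / (2·(1/6)) = 1/4 m/s
check:
T_s = v_R/a_R = (1/4)/3 = 0.0833 s
reaction-phase robot travel = 0.2500·0.1200 = 0.0300 m
robot covers 0.2500·0.0833 − ½·3.0000·0.0833² = 0.0104 m while stopping
person approaches 1.8000·(0.1200+0.0833) = 0.3660 m
residual clearance needed = 0.1200+0.0100+0.0800 = 0.2100 m
sum ≈ 0.0300+0.0104+0.3660+0.2100 ≈ 0.6164 m = S ✓

v_R_max = 1/4 m/s = 0.2500 m/s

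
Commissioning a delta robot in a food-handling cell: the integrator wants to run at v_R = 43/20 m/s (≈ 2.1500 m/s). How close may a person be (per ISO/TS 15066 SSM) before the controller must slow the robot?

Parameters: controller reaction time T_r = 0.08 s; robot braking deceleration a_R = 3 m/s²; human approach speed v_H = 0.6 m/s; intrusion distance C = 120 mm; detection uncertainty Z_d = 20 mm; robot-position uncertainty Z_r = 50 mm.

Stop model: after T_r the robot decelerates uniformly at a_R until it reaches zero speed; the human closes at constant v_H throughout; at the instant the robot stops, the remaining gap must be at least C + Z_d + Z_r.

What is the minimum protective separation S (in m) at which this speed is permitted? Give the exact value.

S_min = 773/480 m = 1.6104 m

stop time T_s = (43/20)/3 = 0.7167 s
reaction-phase robot travel = 2.1500·0.0800 = 0.1720 m
robot under decel: 2.1500²/(2·3.0000) = 0.7704 m
human over T_r+T_s: 0.6000·(0.0800+0.7167) = 0.4780 m
residual clearance needed = 0.1200+0.0200+0.0500 = 0.1900 m
S_min ≈ 0.1720+0.7704+0.4780+0.1900  ⇒  S_min = 773/480 m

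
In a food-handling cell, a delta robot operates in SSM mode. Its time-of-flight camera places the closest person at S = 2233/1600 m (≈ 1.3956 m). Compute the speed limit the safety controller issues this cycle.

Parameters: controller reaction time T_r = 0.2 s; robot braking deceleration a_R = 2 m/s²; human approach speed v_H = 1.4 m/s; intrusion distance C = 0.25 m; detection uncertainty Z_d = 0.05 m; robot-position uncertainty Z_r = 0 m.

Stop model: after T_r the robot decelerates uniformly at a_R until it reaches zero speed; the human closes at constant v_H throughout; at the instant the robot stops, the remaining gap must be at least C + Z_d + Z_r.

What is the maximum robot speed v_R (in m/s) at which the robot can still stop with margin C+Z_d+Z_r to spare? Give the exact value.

v_R_max = 3/4 m/s = 0.7500 m/s

at the boundary: (1/4)·v² + (9/10)·v + (-261/320) = 0
  disc = (9/10)² − 4·(1/4)·(-261/320) = 2601/1600 ; √disc = 51/40
  v_R = (−(9/10) + 51/40) / (2·(1/4)) = 3/4 m/s
check:
stop time T_s = (3/4)/2 = 0.3750 s
reaction-phase robot travel = 0.7500·0.2000 = 0.1500 m
braking distance = 0.7500²/(2·2.0000) = 0.1406 m
human over T_r+T_s: 1.4000·(0.2000+0.3750) = 0.8050 m
C+Z_d+Z_r = 0.2500+0.0500+0.0000 = 0.3000 m
sum ≈ 0.1500+0.1406+0.8050+0.3000 ≈ 1.3956 m = S ✓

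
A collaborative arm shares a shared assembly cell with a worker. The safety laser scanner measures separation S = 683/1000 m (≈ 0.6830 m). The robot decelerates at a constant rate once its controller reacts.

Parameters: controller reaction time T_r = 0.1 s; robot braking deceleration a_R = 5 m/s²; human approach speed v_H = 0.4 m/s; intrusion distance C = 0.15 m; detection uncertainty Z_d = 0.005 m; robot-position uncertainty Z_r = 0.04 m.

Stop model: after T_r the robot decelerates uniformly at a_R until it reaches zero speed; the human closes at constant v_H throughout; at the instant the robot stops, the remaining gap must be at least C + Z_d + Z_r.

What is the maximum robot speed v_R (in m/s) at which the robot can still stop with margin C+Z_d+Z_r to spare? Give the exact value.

quadratic (1/10)·v² + (9/50)·v + (-56/125) = 0
  disc = (9/50)² − 4·(1/10)·(-56/125) = 529/2500 ; √disc = 23/50
  v_R = (−(9/50) + 23/50) / (2·(1/10)) = 7/5 m/s
check:
braking lasts T_s = (7/5)/5 = 0.2800 s
robot covers v_R·T_r = 1.4000·0.1000 = 0.1400 m before braking
robot under decel: 1.4000²/(2·5.0000) = 0.1960 m
person approaches 0.4000·(0.1000+0.2800) = 0.1520 m
residual clearance needed = 0.1500+0.0050+0.0400 = 0.1950 m
sum ≈ 0.1400+0.1960+0.1520+0.1950 ≈ 0.6830 m = S ✓

v_R_max = 7/5 m/s = 1.4000 m/s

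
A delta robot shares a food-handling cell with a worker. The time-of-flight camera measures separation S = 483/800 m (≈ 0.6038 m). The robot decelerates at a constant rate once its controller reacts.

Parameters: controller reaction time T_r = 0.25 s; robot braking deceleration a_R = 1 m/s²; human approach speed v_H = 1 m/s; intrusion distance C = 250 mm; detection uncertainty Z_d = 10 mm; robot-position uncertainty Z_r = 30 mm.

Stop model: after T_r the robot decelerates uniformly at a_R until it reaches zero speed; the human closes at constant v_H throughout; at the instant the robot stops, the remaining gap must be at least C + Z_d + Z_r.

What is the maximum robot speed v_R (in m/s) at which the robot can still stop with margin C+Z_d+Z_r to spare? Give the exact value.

v_R_max = 1/20 m/s = 0.0500 m/s

quadratic (1/2)·v² + (5/4)·v + (-51/800) = 0
  disc = (5/4)² − 4·(1/2)·(-51/800) = 169/100 ; √disc = 13/10
  v_R = (−(5/4) + 13/10) / (2·(1/2)) = 1/20 m/s
check:
stop time T_s = (1/20)/1 = 0.0500 s
robot covers v_R·T_r = 0.0500·0.2500 = 0.0125 m before braking
robot covers 0.0500·0.0500 − ½·1.0000·0.0500² = 0.0013 m while stopping
human closes 1.0000·0.3000 = 0.3000 m
residual clearance needed = 0.2500+0.0100+0.0300 = 0.2900 m
sum ≈ 0.0125+0.0013+0.3000+0.2900 ≈ 0.6038 m = S ✓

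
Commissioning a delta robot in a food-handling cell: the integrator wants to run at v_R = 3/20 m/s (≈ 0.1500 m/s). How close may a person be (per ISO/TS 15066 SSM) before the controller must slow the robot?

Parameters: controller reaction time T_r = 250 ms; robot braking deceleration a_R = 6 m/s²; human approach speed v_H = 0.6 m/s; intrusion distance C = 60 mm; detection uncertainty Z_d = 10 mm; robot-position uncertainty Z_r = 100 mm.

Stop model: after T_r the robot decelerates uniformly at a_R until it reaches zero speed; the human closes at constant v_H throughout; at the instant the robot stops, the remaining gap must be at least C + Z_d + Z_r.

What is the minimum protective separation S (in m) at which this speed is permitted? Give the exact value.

S_min = 599/1600 m = 0.3744 m

stop time T_s = (3/20)/6 = 0.0250 s
reaction-phase robot travel = 0.1500·0.2500 = 0.0375 m
robot covers 0.1500·0.0250 − ½·6.0000·0.0250² = 0.0019 m while stopping
human over T_r+T_s: 0.6000·(0.2500+0.0250) = 0.1650 m
margins: 0.0600+0.0100+0.1000 = 0.1700 m
S_min ≈ 0.0375+0.0019+0.1650+0.1700  ⇒  S_min = 599/1600 m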